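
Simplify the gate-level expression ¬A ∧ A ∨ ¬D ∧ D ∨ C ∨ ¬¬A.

¬A ∧ A ∨ ¬D ∧ D ∨ C ∨ ¬¬A
= ¬A ∧ A ∨ C ∨ ¬¬A   — complement / identity
= C ∨ ¬¬A   — complement / identity
= C ∨ A   — double negation

C ∨ A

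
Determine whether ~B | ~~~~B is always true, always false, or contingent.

~B | ~~~~B
= ~B | ~~B   (double negation)
= ~B | B   (double negation)
= 1   (complement)

always true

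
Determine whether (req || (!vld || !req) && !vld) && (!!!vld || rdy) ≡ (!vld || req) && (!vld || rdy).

E1: (req || (!vld || !req) && !vld) && (!!!vld || rdy)
    = (req || !vld) && (!!!vld || rdy)   — absorption
    = (req || !vld) && (!vld || rdy)   — double negation
    = !vld || req && rdy   — distribution
E2: (!vld || req) && (!vld || rdy)
    = !vld || req && rdy   — distribution
Both reduce to !vld || req && rdy, so they are equivalent.

Yes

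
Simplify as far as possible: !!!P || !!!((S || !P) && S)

!!!P || !!!((S || !P) && S)
= !!!P || !((S || !P) && S)
= !P || !((S || !P) && S)
= !P || !S

!P || !S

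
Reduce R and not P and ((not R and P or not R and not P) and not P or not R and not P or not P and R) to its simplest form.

R and not P

R and not P and ((not R and P or not R and not P) and not P or not R and not P or not P and R)
= R and not P and (not R and not P or not R and not P or not P and R)   [distribution]
= R and not P and (not R and not P or not P and R)   [idempotence]
= R and not P and not P   [distribution]
= R and not P   [idempotence]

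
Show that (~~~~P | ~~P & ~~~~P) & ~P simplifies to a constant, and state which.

(~~~~P | ~~P & ~~~~P) & ~P
= (~~P | ~~P & ~~~~P) & ~P   (double negation)
= (~~P | ~~P & ~~P) & ~P   (double negation)
= (~~P | ~~P) & ~P   (idempotence)
= ~~P & ~P   (idempotence)
= P & ~P   (double negation)
= 0   (complement)

0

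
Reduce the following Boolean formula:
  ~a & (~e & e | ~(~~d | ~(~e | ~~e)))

~a & (~e & e | ~(~~d | ~(~e | ~~e)))
= ~a & ~(~~d | ~(~e | ~~e))   — complement / identity
= ~a & ~(~~d | e & ~e)   — De Morgan
= ~a & ~~~d   — complement / identity
= ~a & ~d   — double negation

~a & ~d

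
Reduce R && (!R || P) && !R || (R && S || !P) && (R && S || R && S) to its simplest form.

R && (!R || P) && !R || (R && S || !P) && (R && S || R && S)
= R && !R || (R && S || !P) && (R && S || R && S)   [absorption]
= R && !R || (R && S || !P) && R && S   [idempotence]
= R && !R || R && S   [absorption]
= R && S   [complement / identity]

R && S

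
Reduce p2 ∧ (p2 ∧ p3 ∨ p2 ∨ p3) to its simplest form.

p2

p2 ∧ (p2 ∧ p3 ∨ p2 ∨ p3)
= p2 ∧ (p2 ∨ p3)   [absorption]
= p2   [absorption]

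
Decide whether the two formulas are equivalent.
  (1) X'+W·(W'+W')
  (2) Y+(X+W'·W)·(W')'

No

E1: X'+W·(W'+W')
    = X'+W·W'   [idempotence]
    = X'   [complement / identity]
E2: Y+(X+W'·W)·(W')'
    = Y+(X+W'·W)·W   [double negation]
    = Y+X·W   [complement / identity]
These differ: at W=0, X=0, Y=0, E1 = 1 but E2 = 0.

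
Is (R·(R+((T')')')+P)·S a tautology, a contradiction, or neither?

neither

(R·(R+((T')')')+P)·S
= (R·(R+T')+P)·S   [double negation]
= (R+P)·S   [absorption]
This depends on P, R, S, so it is not a constant.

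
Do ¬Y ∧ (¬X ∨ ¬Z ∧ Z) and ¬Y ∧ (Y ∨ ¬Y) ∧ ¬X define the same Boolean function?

Yes

E1: ¬Y ∧ (¬X ∨ ¬Z ∧ Z)
    = ¬Y ∧ ¬X
E2: ¬Y ∧ (Y ∨ ¬Y) ∧ ¬X
    = ¬Y ∧ ¬X
Both reduce to ¬Y ∧ ¬X, so they are equivalent.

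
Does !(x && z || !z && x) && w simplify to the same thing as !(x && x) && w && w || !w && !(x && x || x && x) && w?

E1: !(x && z || !z && x) && w
    = !x && w   (distribution)
E2: !(x && x) && w && w || !w && !(x && x || x && x) && w
    = !(x && x) && w && w || !w && !(x && x) && w   (idempotence)
    = !(x && x) && w   (distribution)
    = !x && w   (idempotence)
Both reduce to !x && w, so they are equivalent.

Yes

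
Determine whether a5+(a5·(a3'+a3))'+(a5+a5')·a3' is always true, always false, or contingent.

a5+(a5·(a3'+a3))'+(a5+a5')·a3'
= a5+a5'+(a5+a5')·a3'   (complement / identity)
= a5+a5'   (absorption)
= 1   (complement)

always true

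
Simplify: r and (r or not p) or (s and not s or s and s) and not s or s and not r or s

r and (r or not p) or (s and not s or s and s) and not s or s and not r or s
= r and (r or not p) or s and not s or s and not r or s   [distribution]
= r and (r or not p) or s and not r or s   [complement / identity]
= r or s and not r or s   [absorption]
= r or s   [absorption]

r or s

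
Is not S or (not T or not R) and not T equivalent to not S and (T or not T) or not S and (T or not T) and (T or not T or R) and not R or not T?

E1: not S or (not T or not R) and not T
    = not S or not T   — absorption
E2: not S and (T or not T) or not S and (T or not T) and (T or not T or R) and not R or not T
    = not S and (T or not T) or not S and (T or not T) and not R or not T   — absorption
    = not S and (T or not T) or not T   — absorption
    = not S or not T   — complement / identity
Both reduce to not S or not T, so they are equivalent.

Yes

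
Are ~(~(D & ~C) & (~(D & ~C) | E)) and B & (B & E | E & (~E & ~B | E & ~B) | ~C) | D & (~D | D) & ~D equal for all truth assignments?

E1: ~(~(D & ~C) & (~(D & ~C) | E))
    = ~~(D & ~C)
    = D & ~C
E2: B & (B & E | E & (~E & ~B | E & ~B) | ~C) | D & (~D | D) & ~D
    = B & (B & E | E & (~E & ~B | E & ~B) | ~C) | D & ~D
    = B & (B & E | E & ~B | ~C) | D & ~D
    = B & (B & E | E & ~B | ~C)
    = B & (E | ~C)
These differ: at B=1, C=0, D=0, E=1, E1 = 0 but E2 = 1.

No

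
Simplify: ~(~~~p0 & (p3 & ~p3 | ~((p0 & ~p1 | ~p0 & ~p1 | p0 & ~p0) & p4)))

~(~~~p0 & (p3 & ~p3 | ~((p0 & ~p1 | ~p0 & ~p1 | p0 & ~p0) & p4)))
= ~(~p0 & (p3 & ~p3 | ~((p0 & ~p1 | ~p0 & ~p1 | p0 & ~p0) & p4)))   [double negation]
= ~(~p0 & ~((p0 & ~p1 | ~p0 & ~p1 | p0 & ~p0) & p4))   [complement / identity]
= ~(~p0 & ~((p0 & ~p1 | ~p0 & ~p1) & p4))   [complement / identity]
= ~(~p0 & ~(~p1 & p4))   [distribution]
= p0 | ~p1 & p4   [De Morgan]

p0 | ~p1 & p4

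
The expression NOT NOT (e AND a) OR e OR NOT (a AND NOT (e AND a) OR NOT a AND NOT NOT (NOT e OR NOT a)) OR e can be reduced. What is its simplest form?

e

NOT NOT (e AND a) OR e OR NOT (a AND NOT (e AND a) OR NOT a AND NOT NOT (NOT e OR NOT a)) OR e
= NOT NOT (e AND a) OR e OR NOT (a AND NOT (e AND a) OR NOT a AND NOT (e AND a)) OR e   [De Morgan]
= NOT NOT (e AND a) OR e OR NOT (NOT (e AND a) AND (a OR NOT a)) OR e   [distribution]
= NOT NOT (e AND a) OR e OR NOT NOT (e AND a) OR e   [complement / identity]
= NOT NOT (e AND a) OR e   [idempotence]
= e AND a OR e   [double negation]
= e   [absorption]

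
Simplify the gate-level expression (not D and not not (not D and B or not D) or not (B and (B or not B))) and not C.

(not D or not B) and not C

(not D and not not (not D and B or not D) or not (B and (B or not B))) and not C
= (not D and (not D and B or not D) or not (B and (B or not B))) and not C
= (not D and not D or not (B and (B or not B))) and not C
= (not D and not D or not B) and not C
= (not D or not B) and not C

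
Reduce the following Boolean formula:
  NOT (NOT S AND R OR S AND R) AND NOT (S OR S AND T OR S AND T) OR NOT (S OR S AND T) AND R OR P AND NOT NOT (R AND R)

NOT (NOT S AND R OR S AND R) AND NOT (S OR S AND T OR S AND T) OR NOT (S OR S AND T) AND R OR P AND NOT NOT (R AND R)
= NOT (NOT S AND R OR S AND R) AND NOT (S OR S AND T OR S AND T) OR NOT (S OR S AND T) AND R OR P AND NOT NOT R   — idempotence
= NOT (NOT S AND R OR S AND R) AND NOT (S OR S AND T) OR NOT (S OR S AND T) AND R OR P AND NOT NOT R   — idempotence
= NOT R AND NOT (S OR S AND T) OR NOT (S OR S AND T) AND R OR P AND NOT NOT R   — distribution
= NOT R AND NOT (S OR S AND T) OR NOT (S OR S AND T) AND R OR P AND R   — double negation
= NOT (S OR S AND T) OR P AND R   — distribution
= NOT S OR P AND R   — absorption

NOT S OR P AND R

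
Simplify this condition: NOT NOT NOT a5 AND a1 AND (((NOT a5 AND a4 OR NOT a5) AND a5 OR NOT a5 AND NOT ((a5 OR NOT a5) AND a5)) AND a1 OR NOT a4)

NOT a5 AND a1

NOT NOT NOT a5 AND a1 AND (((NOT a5 AND a4 OR NOT a5) AND a5 OR NOT a5 AND NOT ((a5 OR NOT a5) AND a5)) AND a1 OR NOT a4)
= NOT NOT NOT a5 AND a1 AND ((NOT a5 AND a5 OR NOT a5 AND NOT ((a5 OR NOT a5) AND a5)) AND a1 OR NOT a4)   — absorption
= NOT NOT NOT a5 AND a1 AND ((NOT a5 AND a5 OR NOT a5 AND NOT a5) AND a1 OR NOT a4)   — complement / identity
= NOT NOT NOT a5 AND a1 AND (NOT a5 AND a1 OR NOT a4)   — distribution
= NOT a5 AND a1 AND (NOT a5 AND a1 OR NOT a4)   — double negation
= NOT a5 AND a1   — absorption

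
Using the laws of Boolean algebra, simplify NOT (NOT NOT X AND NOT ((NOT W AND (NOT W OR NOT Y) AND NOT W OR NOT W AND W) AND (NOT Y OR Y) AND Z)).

NOT X OR NOT W AND Z

NOT (NOT NOT X AND NOT ((NOT W AND (NOT W OR NOT Y) AND NOT W OR NOT W AND W) AND (NOT Y OR Y) AND Z))
= NOT (NOT NOT X AND NOT ((NOT W AND NOT W OR NOT W AND W) AND (NOT Y OR Y) AND Z))
= NOT (NOT NOT X AND NOT ((NOT W AND NOT W OR NOT W AND W) AND Z))
= NOT (NOT NOT X AND NOT (NOT W AND Z))
= NOT X OR NOT W AND Z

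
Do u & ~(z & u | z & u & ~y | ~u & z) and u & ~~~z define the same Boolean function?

Yes

E1: u & ~(z & u | z & u & ~y | ~u & z)
    = u & ~(z & u | ~u & z)   (absorption)
    = u & ~z   (distribution)
E2: u & ~~~z
    = u & ~z   (double negation)
Both reduce to u & ~z, so they are equivalent.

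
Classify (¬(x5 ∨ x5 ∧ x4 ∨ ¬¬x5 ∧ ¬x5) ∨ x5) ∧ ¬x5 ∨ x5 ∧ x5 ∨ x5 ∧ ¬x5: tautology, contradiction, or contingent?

tautology

(¬(x5 ∨ x5 ∧ x4 ∨ ¬¬x5 ∧ ¬x5) ∨ x5) ∧ ¬x5 ∨ x5 ∧ x5 ∨ x5 ∧ ¬x5
= (¬(x5 ∨ x5 ∧ x4 ∨ x5 ∧ ¬x5) ∨ x5) ∧ ¬x5 ∨ x5 ∧ x5 ∨ x5 ∧ ¬x5
= (¬(x5 ∨ x5 ∧ x4) ∨ x5) ∧ ¬x5 ∨ x5 ∧ x5 ∨ x5 ∧ ¬x5
= (¬(x5 ∨ x5 ∧ x4) ∨ x5) ∧ ¬x5 ∨ x5
= (¬x5 ∨ x5) ∧ ¬x5 ∨ x5
= ¬x5 ∨ x5
= True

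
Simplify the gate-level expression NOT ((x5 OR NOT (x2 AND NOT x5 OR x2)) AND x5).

NOT x5

NOT ((x5 OR NOT (x2 AND NOT x5 OR x2)) AND x5)
= NOT ((x5 OR NOT x2) AND x5)   (absorption)
= NOT x5   (absorption)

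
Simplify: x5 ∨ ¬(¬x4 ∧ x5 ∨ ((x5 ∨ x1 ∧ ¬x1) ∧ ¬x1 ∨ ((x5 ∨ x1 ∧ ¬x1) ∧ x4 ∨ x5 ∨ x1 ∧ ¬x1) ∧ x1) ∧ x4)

x5 ∨ ¬(¬x4 ∧ x5 ∨ ((x5 ∨ x1 ∧ ¬x1) ∧ ¬x1 ∨ ((x5 ∨ x1 ∧ ¬x1) ∧ x4 ∨ x5 ∨ x1 ∧ ¬x1) ∧ x1) ∧ x4)
= x5 ∨ ¬(¬x4 ∧ x5 ∨ ((x5 ∨ x1 ∧ ¬x1) ∧ ¬x1 ∨ (x5 ∨ x1 ∧ ¬x1) ∧ x1) ∧ x4)   — absorption
= x5 ∨ ¬(¬x4 ∧ x5 ∨ (x5 ∨ x1 ∧ ¬x1) ∧ x4)   — distribution
= x5 ∨ ¬(¬x4 ∧ x5 ∨ x5 ∧ x4)   — complement / identity
= x5 ∨ ¬x5   — distribution
= True   — complement

True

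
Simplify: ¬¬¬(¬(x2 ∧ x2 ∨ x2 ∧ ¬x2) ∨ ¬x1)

¬¬¬(¬(x2 ∧ x2 ∨ x2 ∧ ¬x2) ∨ ¬x1)
= ¬¬¬(¬(x2 ∧ (x2 ∨ ¬x2)) ∨ ¬x1)
= ¬¬¬(¬x2 ∨ ¬x1)
= ¬(¬x2 ∨ ¬x1)
= x2 ∧ x1

x2 ∧ x1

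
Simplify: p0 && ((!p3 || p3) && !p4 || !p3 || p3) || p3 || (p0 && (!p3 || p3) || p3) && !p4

p0 && ((!p3 || p3) && !p4 || !p3 || p3) || p3 || (p0 && (!p3 || p3) || p3) && !p4
= p0 && (!p3 || p3) || p3 || (p0 && (!p3 || p3) || p3) && !p4   — absorption
= p0 && (!p3 || p3) || p3   — absorption
= p0 || p3   — complement / identity

p0 || p3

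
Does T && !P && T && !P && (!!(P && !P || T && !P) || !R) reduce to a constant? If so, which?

no

T && !P && T && !P && (!!(P && !P || T && !P) || !R)
= T && !P && (!!(P && !P || T && !P) || !R)   (idempotence)
= T && !P && (P && !P || T && !P || !R)   (double negation)
= T && !P && (T && !P || !R)   (complement / identity)
= T && !P   (absorption)
This depends on P, T, so it is not a constant.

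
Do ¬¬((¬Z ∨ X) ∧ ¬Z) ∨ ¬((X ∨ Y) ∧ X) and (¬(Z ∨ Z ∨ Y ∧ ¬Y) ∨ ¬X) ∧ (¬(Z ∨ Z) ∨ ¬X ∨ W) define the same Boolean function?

E1: ¬¬((¬Z ∨ X) ∧ ¬Z) ∨ ¬((X ∨ Y) ∧ X)
    = ¬¬((¬Z ∨ X) ∧ ¬Z) ∨ ¬X
    = (¬Z ∨ X) ∧ ¬Z ∨ ¬X
    = ¬Z ∨ ¬X
E2: (¬(Z ∨ Z ∨ Y ∧ ¬Y) ∨ ¬X) ∧ (¬(Z ∨ Z) ∨ ¬X ∨ W)
    = (¬(Z ∨ Z) ∨ ¬X) ∧ (¬(Z ∨ Z) ∨ ¬X ∨ W)
    = ¬(Z ∨ Z) ∨ ¬X
    = ¬Z ∨ ¬X
Both reduce to ¬Z ∨ ¬X, so they are equivalent.

Yes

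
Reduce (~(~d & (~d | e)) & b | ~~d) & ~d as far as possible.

0

(~(~d & (~d | e)) & b | ~~d) & ~d
= (~~d & b | ~~d) & ~d   [absorption]
= ~~d & ~d   [absorption]
= d & ~d   [double negation]
= 0   [complement]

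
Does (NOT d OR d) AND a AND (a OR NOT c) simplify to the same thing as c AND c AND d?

E1: (NOT d OR d) AND a AND (a OR NOT c)
    = (NOT d OR d) AND a   (absorption)
    = a   (complement / identity)
E2: c AND c AND d
    = c AND d   (idempotence)
These differ: at a=1, c=0, d=0, E1 = 1 but E2 = 0.

No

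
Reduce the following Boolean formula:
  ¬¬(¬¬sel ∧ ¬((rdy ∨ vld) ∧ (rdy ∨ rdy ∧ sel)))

¬¬(¬¬sel ∧ ¬((rdy ∨ vld) ∧ (rdy ∨ rdy ∧ sel)))
= ¬¬sel ∧ ¬((rdy ∨ vld) ∧ (rdy ∨ rdy ∧ sel))   (double negation)
= ¬¬sel ∧ ¬((rdy ∨ vld) ∧ rdy)   (absorption)
= ¬¬sel ∧ ¬rdy   (absorption)
= sel ∧ ¬rdy   (double negation)

sel ∧ ¬rdy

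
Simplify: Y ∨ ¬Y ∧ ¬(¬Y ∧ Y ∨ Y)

Y ∨ ¬Y ∧ ¬(¬Y ∧ Y ∨ Y)
= Y ∨ ¬Y ∧ ¬Y   (complement / identity)
= Y ∨ ¬Y   (idempotence)
= True   (complement)

True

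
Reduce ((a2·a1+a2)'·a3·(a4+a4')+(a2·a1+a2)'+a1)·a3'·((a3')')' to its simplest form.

(a2'+a1)·a3'

((a2·a1+a2)'·a3·(a4+a4')+(a2·a1+a2)'+a1)·a3'·((a3')')'
= ((a2·a1+a2)'·a3+(a2·a1+a2)'+a1)·a3'·((a3')')'   — complement / identity
= ((a2·a1+a2)'·a3+(a2·a1+a2)'+a1)·a3'·a3'   — double negation
= ((a2·a1+a2)'·a3+(a2·a1+a2)'+a1)·a3'   — idempotence
= ((a2·a1+a2)'+a1)·a3'   — absorption
= (a2'+a1)·a3'   — absorption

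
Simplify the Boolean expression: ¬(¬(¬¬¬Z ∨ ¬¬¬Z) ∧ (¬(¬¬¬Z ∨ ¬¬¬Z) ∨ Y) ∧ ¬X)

¬Z ∨ X

¬(¬(¬¬¬Z ∨ ¬¬¬Z) ∧ (¬(¬¬¬Z ∨ ¬¬¬Z) ∨ Y) ∧ ¬X)
= ¬(¬(¬¬¬Z ∨ ¬¬¬Z) ∧ ¬X)
= ¬(¬¬¬¬Z ∧ ¬X)
= ¬¬¬Z ∨ X
= ¬Z ∨ X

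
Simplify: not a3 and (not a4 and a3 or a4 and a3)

not a3 and (not a4 and a3 or a4 and a3)
= not a3 and a3   (distribution)
= False   (complement)

False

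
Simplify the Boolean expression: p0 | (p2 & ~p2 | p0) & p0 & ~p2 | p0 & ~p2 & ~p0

p0

p0 | (p2 & ~p2 | p0) & p0 & ~p2 | p0 & ~p2 & ~p0
= p0 | p0 & p0 & ~p2 | p0 & ~p2 & ~p0   (complement / identity)
= p0 | p0 & ~p2   (distribution)
= p0   (absorption)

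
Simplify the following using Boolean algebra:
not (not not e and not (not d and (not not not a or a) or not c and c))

not (not not e and not (not d and (not not not a or a) or not c and c))
= not e or not d and (not not not a or a) or not c and c   — De Morgan
= not e or not d and (not not not a or a)   — complement / identity
= not e or not d and (not a or a)   — double negation
= not e or not d   — complement / identity

not e or not d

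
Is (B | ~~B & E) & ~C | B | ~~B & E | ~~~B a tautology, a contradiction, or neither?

tautology

(B | ~~B & E) & ~C | B | ~~B & E | ~~~B
= B | ~~B & E | ~~~B   — absorption
= B | B & E | ~~~B   — double negation
= B | ~~~B   — absorption
= B | ~B   — double negation
= 1   — complement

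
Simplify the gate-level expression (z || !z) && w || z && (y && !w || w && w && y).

w || z && y

(z || !z) && w || z && (y && !w || w && w && y)
= (z || !z) && w || z && (y && !w || w && y)   (idempotence)
= (z || !z) && w || z && y   (distribution)
= w || z && y   (complement / identity)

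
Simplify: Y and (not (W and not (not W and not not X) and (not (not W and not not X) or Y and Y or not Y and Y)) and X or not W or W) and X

Y and X

Y and (not (W and not (not W and not not X) and (not (not W and not not X) or Y and Y or not Y and Y)) and X or not W or W) and X
= Y and (not (W and not (not W and not not X) and (not (not W and not not X) or Y)) and X or not W or W) and X   [distribution]
= Y and (not (W and not (not W and not not X)) and X or not W or W) and X   [absorption]
= Y and (not (W and (W or not X)) and X or not W or W) and X   [De Morgan]
= Y and (not W and X or not W or W) and X   [absorption]
= Y and (not W or W) and X   [absorption]
= Y and X   [complement / identity]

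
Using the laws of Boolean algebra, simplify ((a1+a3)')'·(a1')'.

a1

((a1+a3)')'·(a1')'
= (a1+a3)·(a1')'   — double negation
= (a1+a3)·a1   — double negation
= a1   — absorption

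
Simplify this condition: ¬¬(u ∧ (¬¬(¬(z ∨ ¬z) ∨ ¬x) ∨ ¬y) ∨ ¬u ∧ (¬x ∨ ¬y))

¬x ∨ ¬y

¬¬(u ∧ (¬¬(¬(z ∨ ¬z) ∨ ¬x) ∨ ¬y) ∨ ¬u ∧ (¬x ∨ ¬y))
= ¬¬(u ∧ (¬((z ∨ ¬z) ∧ x) ∨ ¬y) ∨ ¬u ∧ (¬x ∨ ¬y))   — De Morgan
= u ∧ (¬((z ∨ ¬z) ∧ x) ∨ ¬y) ∨ ¬u ∧ (¬x ∨ ¬y)   — double negation
= u ∧ (¬x ∨ ¬y) ∨ ¬u ∧ (¬x ∨ ¬y)   — complement / identity
= ¬x ∨ ¬y   — distribution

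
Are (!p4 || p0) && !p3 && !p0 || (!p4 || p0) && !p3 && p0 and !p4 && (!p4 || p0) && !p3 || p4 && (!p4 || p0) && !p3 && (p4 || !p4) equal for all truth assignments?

E1: (!p4 || p0) && !p3 && !p0 || (!p4 || p0) && !p3 && p0
    = (!p4 || p0) && !p3   — distribution
E2: !p4 && (!p4 || p0) && !p3 || p4 && (!p4 || p0) && !p3 && (p4 || !p4)
    = !p4 && (!p4 || p0) && !p3 || p4 && (!p4 || p0) && !p3   — complement / identity
    = (!p4 || p0) && !p3   — distribution
Both reduce to (!p4 || p0) && !p3, so they are equivalent.

Yes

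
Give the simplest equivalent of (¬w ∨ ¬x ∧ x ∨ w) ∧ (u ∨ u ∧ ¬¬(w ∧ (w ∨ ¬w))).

u

(¬w ∨ ¬x ∧ x ∨ w) ∧ (u ∨ u ∧ ¬¬(w ∧ (w ∨ ¬w)))
= (¬w ∨ w) ∧ (u ∨ u ∧ ¬¬(w ∧ (w ∨ ¬w)))   [complement / identity]
= u ∨ u ∧ ¬¬(w ∧ (w ∨ ¬w))   [complement / identity]
= u ∨ u ∧ ¬¬w   [complement / identity]
= u ∨ u ∧ w   [double negation]
= u   [absorption]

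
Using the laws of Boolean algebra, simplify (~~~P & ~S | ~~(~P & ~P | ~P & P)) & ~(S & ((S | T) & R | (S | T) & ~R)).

~P & ~S

(~~~P & ~S | ~~(~P & ~P | ~P & P)) & ~(S & ((S | T) & R | (S | T) & ~R))
= (~~~P & ~S | ~~~P) & ~(S & ((S | T) & R | (S | T) & ~R))   [distribution]
= ~~~P & ~(S & ((S | T) & R | (S | T) & ~R))   [absorption]
= ~~~P & ~(S & (S | T))   [distribution]
= ~~~P & ~S   [absorption]
= ~P & ~S   [double negation]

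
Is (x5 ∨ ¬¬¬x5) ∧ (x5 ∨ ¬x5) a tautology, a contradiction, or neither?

tautology

(x5 ∨ ¬¬¬x5) ∧ (x5 ∨ ¬x5)
= ¬¬¬x5 ∧ ¬x5 ∨ x5   — distribution
= ¬x5 ∧ ¬x5 ∨ x5   — double negation
= ¬x5 ∨ x5   — idempotence
= True   — complement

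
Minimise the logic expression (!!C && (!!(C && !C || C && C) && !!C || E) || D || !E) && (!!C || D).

(!!C && (!!(C && !C || C && C) && !!C || E) || D || !E) && (!!C || D)
= (!!C && (!!C && !!C || E) || D || !E) && (!!C || D)   — distribution
= (!!C && (!!C || E) || D || !E) && (!!C || D)   — idempotence
= (!!C || D || !E) && (!!C || D)   — absorption
= !!C || D   — absorption
= C || D   — double negation

C || D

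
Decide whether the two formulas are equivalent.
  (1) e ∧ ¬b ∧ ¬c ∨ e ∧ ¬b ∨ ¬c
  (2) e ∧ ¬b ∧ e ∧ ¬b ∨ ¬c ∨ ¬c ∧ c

Yes

E1: e ∧ ¬b ∧ ¬c ∨ e ∧ ¬b ∨ ¬c
    = e ∧ ¬b ∨ ¬c   — absorption
E2: e ∧ ¬b ∧ e ∧ ¬b ∨ ¬c ∨ ¬c ∧ c
    = e ∧ ¬b ∨ ¬c ∨ ¬c ∧ c   — idempotence
    = e ∧ ¬b ∨ ¬c   — complement / identity
Both reduce to e ∧ ¬b ∨ ¬c, so they are equivalent.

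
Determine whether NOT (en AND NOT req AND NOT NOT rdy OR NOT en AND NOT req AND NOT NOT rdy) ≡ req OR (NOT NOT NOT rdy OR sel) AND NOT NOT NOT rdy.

Yes

E1: NOT (en AND NOT req AND NOT NOT rdy OR NOT en AND NOT req AND NOT NOT rdy)
    = NOT (NOT req AND NOT NOT rdy)   — distribution
    = req OR NOT rdy   — De Morgan
E2: req OR (NOT NOT NOT rdy OR sel) AND NOT NOT NOT rdy
    = req OR NOT NOT NOT rdy   — absorption
    = req OR NOT rdy   — double negation
Both reduce to req OR NOT rdy, so they are equivalent.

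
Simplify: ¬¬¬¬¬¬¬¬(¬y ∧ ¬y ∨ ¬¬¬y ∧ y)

¬y

¬¬¬¬¬¬¬¬(¬y ∧ ¬y ∨ ¬¬¬y ∧ y)
= ¬¬¬¬¬¬¬¬(¬y ∧ ¬y ∨ ¬y ∧ y)   — double negation
= ¬¬¬¬¬¬(¬y ∧ ¬y ∨ ¬y ∧ y)   — double negation
= ¬¬¬¬¬¬¬y   — distribution
= ¬¬¬¬¬y   — double negation
= ¬¬¬y   — double negation
= ¬y   — double negation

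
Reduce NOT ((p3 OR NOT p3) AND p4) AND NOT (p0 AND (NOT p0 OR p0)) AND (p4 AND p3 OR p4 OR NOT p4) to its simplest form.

NOT ((p3 OR NOT p3) AND p4) AND NOT (p0 AND (NOT p0 OR p0)) AND (p4 AND p3 OR p4 OR NOT p4)
= NOT ((p3 OR NOT p3) AND p4) AND NOT (p0 AND (NOT p0 OR p0)) AND (p4 OR NOT p4)   (absorption)
= NOT ((p3 OR NOT p3) AND p4) AND NOT (p0 AND (NOT p0 OR p0))   (complement / identity)
= NOT ((p3 OR NOT p3) AND p4) AND NOT p0   (complement / identity)
= NOT p4 AND NOT p0   (complement / identity)

NOT p4 AND NOT p0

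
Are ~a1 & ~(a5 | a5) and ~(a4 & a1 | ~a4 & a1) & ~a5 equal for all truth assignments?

Yes

E1: ~a1 & ~(a5 | a5)
    = ~a1 & ~a5   [idempotence]
E2: ~(a4 & a1 | ~a4 & a1) & ~a5
    = ~a1 & ~a5   [distribution]
Both reduce to ~a1 & ~a5, so they are equivalent.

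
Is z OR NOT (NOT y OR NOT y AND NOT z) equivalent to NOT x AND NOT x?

No

E1: z OR NOT (NOT y OR NOT y AND NOT z)
    = z OR NOT NOT y   (absorption)
    = z OR y   (double negation)
E2: NOT x AND NOT x
    = NOT x   (idempotence)
These differ: at x=1, y=1, z=0, E1 = 1 but E2 = 0.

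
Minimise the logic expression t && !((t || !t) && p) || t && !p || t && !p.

t && !p

t && !((t || !t) && p) || t && !p || t && !p
= t && !((t || !t) && p) || t && !p
= t && !p || t && !p
= t && !p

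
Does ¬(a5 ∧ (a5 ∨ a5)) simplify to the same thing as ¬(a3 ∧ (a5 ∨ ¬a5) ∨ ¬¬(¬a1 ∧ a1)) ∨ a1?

E1: ¬(a5 ∧ (a5 ∨ a5))
    = ¬(a5 ∧ a5)   (idempotence)
    = ¬a5   (idempotence)
E2: ¬(a3 ∧ (a5 ∨ ¬a5) ∨ ¬¬(¬a1 ∧ a1)) ∨ a1
    = ¬(a3 ∧ (a5 ∨ ¬a5) ∨ ¬a1 ∧ a1) ∨ a1   (double negation)
    = ¬(a3 ∧ (a5 ∨ ¬a5)) ∨ a1   (complement / identity)
    = ¬a3 ∨ a1   (complement / identity)
These differ: at a1=1, a3=0, a5=1, E1 = 0 but E2 = 1.

No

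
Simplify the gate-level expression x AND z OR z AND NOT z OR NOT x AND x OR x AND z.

x AND z OR z AND NOT z OR NOT x AND x OR x AND z
= x AND z OR z AND NOT z OR x AND z   (complement / identity)
= x AND z OR x AND z   (complement / identity)
= x AND z   (idempotence)

x AND z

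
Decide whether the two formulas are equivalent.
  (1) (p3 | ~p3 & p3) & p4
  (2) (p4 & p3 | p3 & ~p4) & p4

Yes

E1: (p3 | ~p3 & p3) & p4
    = p3 & p4   (complement / identity)
E2: (p4 & p3 | p3 & ~p4) & p4
    = p3 & p4   (distribution)
Both reduce to p3 & p4, so they are equivalent.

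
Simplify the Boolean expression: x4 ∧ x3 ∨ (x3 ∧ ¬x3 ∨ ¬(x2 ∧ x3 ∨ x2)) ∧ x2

x4 ∧ x3 ∨ (x3 ∧ ¬x3 ∨ ¬(x2 ∧ x3 ∨ x2)) ∧ x2
= x4 ∧ x3 ∨ ¬(x2 ∧ x3 ∨ x2) ∧ x2   — complement / identity
= x4 ∧ x3 ∨ ¬x2 ∧ x2   — absorption
= x4 ∧ x3   — complement / identity

x4 ∧ x3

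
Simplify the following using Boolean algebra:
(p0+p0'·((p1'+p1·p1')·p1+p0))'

p0'

(p0+p0'·((p1'+p1·p1')·p1+p0))'
= (p0+p0'·(p1'·p1+p0))'   [complement / identity]
= (p0+p0'·p0)'   [complement / identity]
= p0'   [complement / identity]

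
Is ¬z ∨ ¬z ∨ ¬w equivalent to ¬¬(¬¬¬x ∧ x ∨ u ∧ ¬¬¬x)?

No

E1: ¬z ∨ ¬z ∨ ¬w
    = ¬z ∨ ¬w   (idempotence)
E2: ¬¬(¬¬¬x ∧ x ∨ u ∧ ¬¬¬x)
    = ¬¬(¬x ∧ x ∨ u ∧ ¬¬¬x)   (double negation)
    = ¬¬(¬x ∧ x ∨ u ∧ ¬x)   (double negation)
    = ¬x ∧ x ∨ u ∧ ¬x   (double negation)
    = u ∧ ¬x   (complement / identity)
These differ: at u=0, w=0, x=1, z=0, E1 = 1 but E2 = 0.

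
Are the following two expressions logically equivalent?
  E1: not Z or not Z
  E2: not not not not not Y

E1: not Z or not Z
    = not Z   — idempotence
E2: not not not not not Y
    = not not not Y   — double negation
    = not Y   — double negation
These differ: at Y=0, Z=1, E1 = 0 but E2 = 1.

No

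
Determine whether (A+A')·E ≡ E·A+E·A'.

E1: (A+A')·E
    = E   [complement / identity]
E2: E·A+E·A'
    = E   [distribution]
Both reduce to E, so they are equivalent.

Yes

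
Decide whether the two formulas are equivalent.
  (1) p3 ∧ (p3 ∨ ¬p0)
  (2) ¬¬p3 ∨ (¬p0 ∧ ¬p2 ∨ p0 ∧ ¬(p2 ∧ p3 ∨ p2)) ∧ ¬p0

E1: p3 ∧ (p3 ∨ ¬p0)
    = p3   — absorption
E2: ¬¬p3 ∨ (¬p0 ∧ ¬p2 ∨ p0 ∧ ¬(p2 ∧ p3 ∨ p2)) ∧ ¬p0
    = ¬¬p3 ∨ (¬p0 ∧ ¬p2 ∨ p0 ∧ ¬p2) ∧ ¬p0   — absorption
    = p3 ∨ (¬p0 ∧ ¬p2 ∨ p0 ∧ ¬p2) ∧ ¬p0   — double negation
    = p3 ∨ ¬p2 ∧ ¬p0   — distribution
These differ: at p0=0, p2=0, p3=0, E1 = 0 but E2 = 1.

No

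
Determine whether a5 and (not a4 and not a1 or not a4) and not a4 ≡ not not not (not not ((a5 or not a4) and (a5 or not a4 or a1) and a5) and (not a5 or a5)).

No

E1: a5 and (not a4 and not a1 or not a4) and not a4
    = a5 and not a4 and not a4   (absorption)
    = a5 and not a4   (idempotence)
E2: not not not (not not ((a5 or not a4) and (a5 or not a4 or a1) and a5) and (not a5 or a5))
    = not not not (not not ((a5 or not a4) and a5) and (not a5 or a5))   (absorption)
    = not not not (not not a5 and (not a5 or a5))   (absorption)
    = not not not not not a5   (complement / identity)
    = not not not a5   (double negation)
    = not a5   (double negation)
These differ: at a1=0, a4=0, a5=0, E1 = 0 but E2 = 1.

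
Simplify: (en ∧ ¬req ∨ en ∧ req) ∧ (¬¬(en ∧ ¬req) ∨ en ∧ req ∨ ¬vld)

en

(en ∧ ¬req ∨ en ∧ req) ∧ (¬¬(en ∧ ¬req) ∨ en ∧ req ∨ ¬vld)
= (en ∧ ¬req ∨ en ∧ req) ∧ (en ∧ ¬req ∨ en ∧ req ∨ ¬vld)   (double negation)
= en ∧ ¬req ∨ en ∧ req   (absorption)
= en   (distribution)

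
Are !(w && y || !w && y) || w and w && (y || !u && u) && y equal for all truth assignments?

E1: !(w && y || !w && y) || w
    = !y || w   — distribution
E2: w && (y || !u && u) && y
    = w && y && y   — complement / identity
    = w && y   — idempotence
These differ: at u=0, w=0, y=0, E1 = 1 but E2 = 0.

No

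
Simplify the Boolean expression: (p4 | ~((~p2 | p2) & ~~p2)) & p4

p4

(p4 | ~((~p2 | p2) & ~~p2)) & p4
= (p4 | ~~~p2) & p4   [complement / identity]
= (p4 | ~p2) & p4   [double negation]
= p4   [absorption]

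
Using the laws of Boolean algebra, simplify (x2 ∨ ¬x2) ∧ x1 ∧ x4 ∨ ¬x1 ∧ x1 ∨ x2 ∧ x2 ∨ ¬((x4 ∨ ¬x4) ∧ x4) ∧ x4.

(x2 ∨ ¬x2) ∧ x1 ∧ x4 ∨ ¬x1 ∧ x1 ∨ x2 ∧ x2 ∨ ¬((x4 ∨ ¬x4) ∧ x4) ∧ x4
= x1 ∧ x4 ∨ ¬x1 ∧ x1 ∨ x2 ∧ x2 ∨ ¬((x4 ∨ ¬x4) ∧ x4) ∧ x4   — complement / identity
= x1 ∧ x4 ∨ x2 ∧ x2 ∨ ¬((x4 ∨ ¬x4) ∧ x4) ∧ x4   — complement / identity
= x1 ∧ x4 ∨ x2 ∧ x2 ∨ ¬x4 ∧ x4   — complement / identity
= x1 ∧ x4 ∨ x2 ∨ ¬x4 ∧ x4   — idempotence
= x1 ∧ x4 ∨ x2   — complement / identity

x1 ∧ x4 ∨ x2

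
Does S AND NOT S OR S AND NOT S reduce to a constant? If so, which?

yes, False

S AND NOT S OR S AND NOT S
= S AND NOT S
= FALSE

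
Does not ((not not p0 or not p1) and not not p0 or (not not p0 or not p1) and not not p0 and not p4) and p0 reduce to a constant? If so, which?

yes, False

not ((not not p0 or not p1) and not not p0 or (not not p0 or not p1) and not not p0 and not p4) and p0
= not ((not not p0 or not p1) and not not p0) and p0   (absorption)
= not not not p0 and p0   (absorption)
= not p0 and p0   (double negation)
= False   (complement)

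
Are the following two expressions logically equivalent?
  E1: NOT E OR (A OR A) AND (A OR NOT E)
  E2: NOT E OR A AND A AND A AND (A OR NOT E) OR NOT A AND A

E1: NOT E OR (A OR A) AND (A OR NOT E)
    = NOT E OR A AND NOT E OR A   (distribution)
    = NOT E OR A   (absorption)
E2: NOT E OR A AND A AND A AND (A OR NOT E) OR NOT A AND A
    = NOT E OR A AND A AND A OR NOT A AND A   (absorption)
    = NOT E OR A AND A OR NOT A AND A   (idempotence)
    = NOT E OR A   (distribution)
Both reduce to NOT E OR A, so they are equivalent.

Yes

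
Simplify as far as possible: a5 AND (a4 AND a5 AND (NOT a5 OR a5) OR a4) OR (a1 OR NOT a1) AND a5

a5

a5 AND (a4 AND a5 AND (NOT a5 OR a5) OR a4) OR (a1 OR NOT a1) AND a5
= a5 AND (a4 AND a5 AND (NOT a5 OR a5) OR a4) OR a5   — complement / identity
= a5 AND (a4 AND a5 OR a4) OR a5   — complement / identity
= a5 AND a4 OR a5   — absorption
= a5   — absorption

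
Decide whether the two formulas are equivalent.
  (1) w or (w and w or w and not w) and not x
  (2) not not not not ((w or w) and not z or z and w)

Yes

E1: w or (w and w or w and not w) and not x
    = w or w and not x   [distribution]
    = w   [absorption]
E2: not not not not ((w or w) and not z or z and w)
    = not not not not (w and not z or z and w)   [idempotence]
    = not not not not w   [distribution]
    = not not w   [double negation]
    = w   [double negation]
Both reduce to w, so they are equivalent.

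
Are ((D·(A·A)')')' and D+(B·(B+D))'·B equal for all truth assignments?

E1: ((D·(A·A)')')'
    = ((D·A')')'   [idempotence]
    = D·A'   [double negation]
E2: D+(B·(B+D))'·B
    = D+B'·B   [absorption]
    = D   [complement / identity]
These differ: at A=1, B=0, D=1, E1 = 0 but E2 = 1.

No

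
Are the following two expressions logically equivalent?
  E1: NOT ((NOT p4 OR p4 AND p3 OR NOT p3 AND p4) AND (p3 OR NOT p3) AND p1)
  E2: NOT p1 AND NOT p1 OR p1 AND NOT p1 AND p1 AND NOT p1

Yes

E1: NOT ((NOT p4 OR p4 AND p3 OR NOT p3 AND p4) AND (p3 OR NOT p3) AND p1)
    = NOT ((NOT p4 OR p4) AND (p3 OR NOT p3) AND p1)   — distribution
    = NOT ((NOT p4 OR p4) AND p1)   — complement / identity
    = NOT p1   — complement / identity
E2: NOT p1 AND NOT p1 OR p1 AND NOT p1 AND p1 AND NOT p1
    = NOT p1 AND NOT p1 OR p1 AND NOT p1   — idempotence
    = NOT p1   — distribution
Both reduce to NOT p1, so they are equivalent.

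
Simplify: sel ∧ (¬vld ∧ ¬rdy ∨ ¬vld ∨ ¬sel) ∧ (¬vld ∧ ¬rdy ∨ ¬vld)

sel ∧ (¬vld ∧ ¬rdy ∨ ¬vld ∨ ¬sel) ∧ (¬vld ∧ ¬rdy ∨ ¬vld)
= sel ∧ (¬vld ∧ ¬rdy ∨ ¬vld)   [absorption]
= sel ∧ ¬vld   [absorption]

sel ∧ ¬vld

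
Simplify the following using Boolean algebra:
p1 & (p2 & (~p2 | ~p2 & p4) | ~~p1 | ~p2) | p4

p1 | p4

p1 & (p2 & (~p2 | ~p2 & p4) | ~~p1 | ~p2) | p4
= p1 & (p2 & ~p2 | ~~p1 | ~p2) | p4   (absorption)
= p1 & (p2 & ~p2 | p1 | ~p2) | p4   (double negation)
= p1 & (p1 | ~p2) | p4   (complement / identity)
= p1 | p4   (absorption)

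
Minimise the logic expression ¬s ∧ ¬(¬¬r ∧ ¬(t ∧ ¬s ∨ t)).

¬s ∧ ¬(¬¬r ∧ ¬(t ∧ ¬s ∨ t))
= ¬s ∧ ¬(¬¬r ∧ ¬t)   (absorption)
= ¬s ∧ (¬r ∨ t)   (De Morgan)

¬s ∧ (¬r ∨ t)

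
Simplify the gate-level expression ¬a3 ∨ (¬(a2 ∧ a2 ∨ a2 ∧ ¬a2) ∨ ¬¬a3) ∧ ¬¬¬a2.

¬a3 ∨ ¬a2

¬a3 ∨ (¬(a2 ∧ a2 ∨ a2 ∧ ¬a2) ∨ ¬¬a3) ∧ ¬¬¬a2
= ¬a3 ∨ (¬(a2 ∧ a2 ∨ a2 ∧ ¬a2) ∨ ¬¬a3) ∧ ¬a2   — double negation
= ¬a3 ∨ (¬a2 ∨ ¬¬a3) ∧ ¬a2   — distribution
= ¬a3 ∨ (¬a2 ∨ a3) ∧ ¬a2   — double negation
= ¬a3 ∨ ¬a2   — absorption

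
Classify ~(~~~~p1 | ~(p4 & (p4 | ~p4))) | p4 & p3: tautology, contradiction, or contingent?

~(~~~~p1 | ~(p4 & (p4 | ~p4))) | p4 & p3
= ~(~~p1 | ~(p4 & (p4 | ~p4))) | p4 & p3   — double negation
= ~p1 & p4 & (p4 | ~p4) | p4 & p3   — De Morgan
= ~p1 & p4 | p4 & p3   — complement / identity
= p4 & (~p1 | p3)   — distribution
This depends on p1, p3, p4, so it is not a constant.

contingent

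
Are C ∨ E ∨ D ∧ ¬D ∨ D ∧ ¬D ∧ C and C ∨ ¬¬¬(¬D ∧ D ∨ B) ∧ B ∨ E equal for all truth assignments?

E1: C ∨ E ∨ D ∧ ¬D ∨ D ∧ ¬D ∧ C
    = C ∨ E ∨ D ∧ ¬D   — absorption
    = C ∨ E   — complement / identity
E2: C ∨ ¬¬¬(¬D ∧ D ∨ B) ∧ B ∨ E
    = C ∨ ¬(¬D ∧ D ∨ B) ∧ B ∨ E   — double negation
    = C ∨ ¬B ∧ B ∨ E   — complement / identity
    = C ∨ E   — complement / identity
Both reduce to C ∨ E, so they are equivalent.

Yes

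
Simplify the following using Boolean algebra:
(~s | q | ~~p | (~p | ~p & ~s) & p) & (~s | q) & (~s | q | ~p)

~s | q

(~s | q | ~~p | (~p | ~p & ~s) & p) & (~s | q) & (~s | q | ~p)
= (~s | q | ~~p | ~p & p) & (~s | q) & (~s | q | ~p)   [absorption]
= (~s | q | ~~p | ~p & p) & (~s | q)   [absorption]
= (~s | q | p | ~p & p) & (~s | q)   [double negation]
= (~s | q | p) & (~s | q)   [complement / identity]
= ~s | q   [absorption]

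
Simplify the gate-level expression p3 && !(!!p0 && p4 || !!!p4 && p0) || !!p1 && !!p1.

p3 && !(!!p0 && p4 || !!!p4 && p0) || !!p1 && !!p1
= p3 && !(p0 && p4 || !!!p4 && p0) || !!p1 && !!p1   [double negation]
= p3 && !(p0 && p4 || !!!p4 && p0) || !!p1   [idempotence]
= p3 && !(p0 && p4 || !!!p4 && p0) || p1   [double negation]
= p3 && !(p0 && p4 || !p4 && p0) || p1   [double negation]
= p3 && !p0 || p1   [distribution]

p3 && !p0 || p1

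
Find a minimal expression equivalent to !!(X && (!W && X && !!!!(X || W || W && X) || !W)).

X && !W

!!(X && (!W && X && !!!!(X || W || W && X) || !W))
= !!(X && (!W && X && !!(X || W || W && X) || !W))   (double negation)
= !!(X && (!W && X && !!(X || W) || !W))   (absorption)
= !!(X && (!W && X && (X || W) || !W))   (double negation)
= !!(X && (!W && X || !W))   (absorption)
= !!(X && !W)   (absorption)
= X && !W   (double negation)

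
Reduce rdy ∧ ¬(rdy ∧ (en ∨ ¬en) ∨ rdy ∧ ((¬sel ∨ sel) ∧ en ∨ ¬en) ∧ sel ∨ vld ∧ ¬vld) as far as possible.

rdy ∧ ¬(rdy ∧ (en ∨ ¬en) ∨ rdy ∧ ((¬sel ∨ sel) ∧ en ∨ ¬en) ∧ sel ∨ vld ∧ ¬vld)
= rdy ∧ ¬(rdy ∧ (en ∨ ¬en) ∨ rdy ∧ (en ∨ ¬en) ∧ sel ∨ vld ∧ ¬vld)   (complement / identity)
= rdy ∧ ¬(rdy ∧ (en ∨ ¬en) ∨ vld ∧ ¬vld)   (absorption)
= rdy ∧ ¬(rdy ∨ vld ∧ ¬vld)   (complement / identity)
= rdy ∧ ¬rdy   (complement / identity)
= False   (complement)

False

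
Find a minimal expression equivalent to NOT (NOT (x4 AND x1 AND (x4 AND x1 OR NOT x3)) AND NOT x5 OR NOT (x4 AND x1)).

NOT (NOT (x4 AND x1 AND (x4 AND x1 OR NOT x3)) AND NOT x5 OR NOT (x4 AND x1))
= NOT (NOT (x4 AND x1) AND NOT x5 OR NOT (x4 AND x1))   (absorption)
= NOT NOT (x4 AND x1)   (absorption)
= x4 AND x1   (double negation)

x4 AND x1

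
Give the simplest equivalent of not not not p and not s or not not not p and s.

not not not p and not s or not not not p and s
= not not not p   [distribution]
= not p   [double negation]

not p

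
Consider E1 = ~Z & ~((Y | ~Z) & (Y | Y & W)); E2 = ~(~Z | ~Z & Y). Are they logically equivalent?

E1: ~Z & ~((Y | ~Z) & (Y | Y & W))
    = ~Z & ~((Y | ~Z) & Y)
    = ~Z & ~Y
E2: ~(~Z | ~Z & Y)
    = ~~Z
    = Z
These differ: at W=0, Y=0, Z=1, E1 = 0 but E2 = 1.

No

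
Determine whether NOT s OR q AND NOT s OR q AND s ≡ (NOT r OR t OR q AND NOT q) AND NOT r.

No

E1: NOT s OR q AND NOT s OR q AND s
    = NOT s OR q
E2: (NOT r OR t OR q AND NOT q) AND NOT r
    = (NOT r OR t) AND NOT r
    = NOT r
These differ: at q=0, r=1, s=0, t=1, E1 = 1 but E2 = 0.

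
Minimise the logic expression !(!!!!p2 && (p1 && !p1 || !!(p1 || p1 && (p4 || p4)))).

!(!!!!p2 && (p1 && !p1 || !!(p1 || p1 && (p4 || p4))))
= !(!!!!p2 && (p1 && !p1 || !!(p1 || p1 && p4)))   (idempotence)
= !(!!!!p2 && (p1 && !p1 || !!p1))   (absorption)
= !(!!p2 && (p1 && !p1 || !!p1))   (double negation)
= !(!!p2 && !!p1)   (complement / identity)
= !p2 || !p1   (De Morgan)

!p2 || !p1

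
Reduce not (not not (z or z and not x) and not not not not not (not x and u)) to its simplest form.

not (not not (z or z and not x) and not not not not not (not x and u))
= not (not not (z or z and not x) and not not not (not x and u))   (double negation)
= not (not not z and not not not (not x and u))   (absorption)
= not z or not not (not x and u)   (De Morgan)
= not z or not x and u   (double negation)

not z or not x and u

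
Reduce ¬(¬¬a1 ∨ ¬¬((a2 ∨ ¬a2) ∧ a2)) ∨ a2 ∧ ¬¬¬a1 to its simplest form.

¬(¬¬a1 ∨ ¬¬((a2 ∨ ¬a2) ∧ a2)) ∨ a2 ∧ ¬¬¬a1
= ¬a1 ∧ ¬((a2 ∨ ¬a2) ∧ a2) ∨ a2 ∧ ¬¬¬a1   (De Morgan)
= ¬a1 ∧ ¬((a2 ∨ ¬a2) ∧ a2) ∨ a2 ∧ ¬a1   (double negation)
= ¬a1 ∧ ¬a2 ∨ a2 ∧ ¬a1   (complement / identity)
= ¬a1   (distribution)

¬a1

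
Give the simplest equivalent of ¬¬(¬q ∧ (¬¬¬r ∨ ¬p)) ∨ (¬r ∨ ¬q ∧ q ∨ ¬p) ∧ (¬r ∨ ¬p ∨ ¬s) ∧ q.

¬r ∨ ¬p

¬¬(¬q ∧ (¬¬¬r ∨ ¬p)) ∨ (¬r ∨ ¬q ∧ q ∨ ¬p) ∧ (¬r ∨ ¬p ∨ ¬s) ∧ q
= ¬q ∧ (¬¬¬r ∨ ¬p) ∨ (¬r ∨ ¬q ∧ q ∨ ¬p) ∧ (¬r ∨ ¬p ∨ ¬s) ∧ q
= ¬q ∧ (¬r ∨ ¬p) ∨ (¬r ∨ ¬q ∧ q ∨ ¬p) ∧ (¬r ∨ ¬p ∨ ¬s) ∧ q
= ¬q ∧ (¬r ∨ ¬p) ∨ (¬r ∨ ¬p) ∧ (¬r ∨ ¬p ∨ ¬s) ∧ q
= ¬q ∧ (¬r ∨ ¬p) ∨ (¬r ∨ ¬p) ∧ q
= ¬r ∨ ¬p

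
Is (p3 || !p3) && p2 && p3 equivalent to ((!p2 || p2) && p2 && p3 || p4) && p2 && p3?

Yes

E1: (p3 || !p3) && p2 && p3
    = p2 && p3   (complement / identity)
E2: ((!p2 || p2) && p2 && p3 || p4) && p2 && p3
    = (p2 && p3 || p4) && p2 && p3   (complement / identity)
    = p2 && p3   (absorption)
Both reduce to p2 && p3, so they are equivalent.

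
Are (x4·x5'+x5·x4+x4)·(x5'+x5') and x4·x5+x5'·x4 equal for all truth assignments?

E1: (x4·x5'+x5·x4+x4)·(x5'+x5')
    = (x4+x4)·(x5'+x5')   [distribution]
    = x4·(x5'+x5')   [idempotence]
    = x4·x5'   [idempotence]
E2: x4·x5+x5'·x4
    = x4   [distribution]
These differ: at x4=1, x5=1, E1 = 0 but E2 = 1.

No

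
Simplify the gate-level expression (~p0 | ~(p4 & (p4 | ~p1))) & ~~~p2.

(~p0 | ~(p4 & (p4 | ~p1))) & ~~~p2
= (~p0 | ~(p4 & (p4 | ~p1))) & ~p2
= (~p0 | ~p4) & ~p2

(~p0 | ~p4) & ~p2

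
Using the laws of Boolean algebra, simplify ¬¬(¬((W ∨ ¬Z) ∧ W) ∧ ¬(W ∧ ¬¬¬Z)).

¬¬(¬((W ∨ ¬Z) ∧ W) ∧ ¬(W ∧ ¬¬¬Z))
= ¬¬(¬W ∧ ¬(W ∧ ¬¬¬Z))
= ¬¬(¬W ∧ ¬(W ∧ ¬Z))
= ¬(W ∨ W ∧ ¬Z)
= ¬W

¬W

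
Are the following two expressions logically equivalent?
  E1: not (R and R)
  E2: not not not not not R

Yes

E1: not (R and R)
    = not R
E2: not not not not not R
    = not not not R
    = not R
Both reduce to not R, so they are equivalent.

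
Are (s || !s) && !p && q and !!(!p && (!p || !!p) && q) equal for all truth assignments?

E1: (s || !s) && !p && q
    = !p && q
E2: !!(!p && (!p || !!p) && q)
    = !p && (!p || !!p) && q
    = !p && (!p || p) && q
    = !p && q
Both reduce to !p && q, so they are equivalent.

Yes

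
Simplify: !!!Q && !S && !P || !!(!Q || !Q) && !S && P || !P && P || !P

!!!Q && !S && !P || !!(!Q || !Q) && !S && P || !P && P || !P
= !!!Q && !S && !P || !!!Q && !S && P || !P && P || !P   [idempotence]
= !!!Q && !S || !P && P || !P   [distribution]
= !!!Q && !S || !P   [complement / identity]
= !Q && !S || !P   [double negation]

!Q && !S || !P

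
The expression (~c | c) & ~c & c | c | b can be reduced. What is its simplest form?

(~c | c) & ~c & c | c | b
= ~c & c | c | b   — complement / identity
= c | b   — complement / identity

c | b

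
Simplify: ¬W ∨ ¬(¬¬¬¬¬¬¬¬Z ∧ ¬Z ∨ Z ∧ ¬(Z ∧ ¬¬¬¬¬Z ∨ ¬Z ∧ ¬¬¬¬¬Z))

¬W ∨ ¬(¬¬¬¬¬¬¬¬Z ∧ ¬Z ∨ Z ∧ ¬(Z ∧ ¬¬¬¬¬Z ∨ ¬Z ∧ ¬¬¬¬¬Z))
= ¬W ∨ ¬(¬¬¬¬¬¬¬¬Z ∧ ¬Z ∨ Z ∧ ¬¬¬¬¬¬Z)
= ¬W ∨ ¬(¬¬¬¬¬¬Z ∧ ¬Z ∨ Z ∧ ¬¬¬¬¬¬Z)
= ¬W ∨ ¬¬¬¬¬¬¬Z
= ¬W ∨ ¬¬¬¬¬Z
= ¬W ∨ ¬¬¬Z
= ¬W ∨ ¬Z

¬W ∨ ¬Z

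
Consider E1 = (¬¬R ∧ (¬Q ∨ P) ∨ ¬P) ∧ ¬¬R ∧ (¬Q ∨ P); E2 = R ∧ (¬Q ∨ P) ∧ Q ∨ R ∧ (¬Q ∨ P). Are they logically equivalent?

E1: (¬¬R ∧ (¬Q ∨ P) ∨ ¬P) ∧ ¬¬R ∧ (¬Q ∨ P)
    = ¬¬R ∧ (¬Q ∨ P)   (absorption)
    = R ∧ (¬Q ∨ P)   (double negation)
E2: R ∧ (¬Q ∨ P) ∧ Q ∨ R ∧ (¬Q ∨ P)
    = R ∧ (¬Q ∨ P)   (absorption)
Both reduce to R ∧ (¬Q ∨ P), so they are equivalent.

Yes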